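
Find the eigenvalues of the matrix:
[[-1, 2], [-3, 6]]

Characteristic equation: det(A - λI) = 0
λ² - (trace)λ + (det) = 0
trace = -1 + 6 = 5, det = (-1)(6) - (2)(-3) = 0
λ² - (5)λ + (0) = 0
λ = (5 ± √((5)² - 4·(0))) / 2 = (5 ± √25) / 2
Solving: λ = 0, 5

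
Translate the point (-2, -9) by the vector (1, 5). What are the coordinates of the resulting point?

Translation by (1, 5) (homogeneous matrix [[1, 0, 1], [0, 1, 5], [0, 0, 1]]):
x' = -2 + 1 = -1
y' = -9 + 5 = -4
Result: (-1, -4)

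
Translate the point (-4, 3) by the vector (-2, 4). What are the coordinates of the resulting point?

Translation by (-2, 4) (homogeneous matrix [[1, 0, -2], [0, 1, 4], [0, 0, 1]]):
x' = -4 + -2 = -6
y' = 3 + 4 = 7
Result: (-6, 7)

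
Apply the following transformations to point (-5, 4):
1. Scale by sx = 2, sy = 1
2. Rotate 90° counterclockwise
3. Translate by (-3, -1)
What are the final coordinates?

Step 1: Scale → (-10, 4)
Step 2: Rotate 90° → (-4, -10)
Step 3: Translate → (-7, -11)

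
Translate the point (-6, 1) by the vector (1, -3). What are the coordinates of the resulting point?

Translation by (1, -3) (homogeneous matrix [[1, 0, 1], [0, 1, -3], [0, 0, 1]]):
x' = -6 + 1 = -5
y' = 1 + -3 = -2
Result: (-5, -2)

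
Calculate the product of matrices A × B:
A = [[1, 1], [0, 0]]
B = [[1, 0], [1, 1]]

Matrix multiplication:
C[0][0] = 1×1 + 1×1 = 2
C[0][1] = 1×0 + 1×1 = 1
C[1][0] = 0×1 + 0×1 = 0
C[1][1] = 0×0 + 0×1 = 0
Result: [[2, 1], [0, 0]]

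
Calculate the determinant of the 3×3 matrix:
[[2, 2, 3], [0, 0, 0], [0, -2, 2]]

Expansion along first row:
det = 2·det([[0,0],[-2,2]]) - 2·det([[0,0],[0,2]]) + 3·det([[0,0],[0,-2]])
    = 2·(0·2 - 0·-2) - 2·(0·2 - 0·0) + 3·(0·-2 - 0·0)
    = 2·0 - 2·0 + 3·0
    = 0 + 0 + 0 = 0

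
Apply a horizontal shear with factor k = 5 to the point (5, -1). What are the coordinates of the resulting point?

Shear matrix for horizontal shear with factor k = 5:
[[1, 5], [0, 1]]
Result: (5, -1) → (0, -1)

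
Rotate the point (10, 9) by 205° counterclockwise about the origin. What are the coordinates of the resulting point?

Rotation matrix for 205°: [[cos 205°, -sin 205°], [sin 205°, cos 205°]] ≈ [[-0.906308, 0.422618], [-0.422618, -0.906308]]
[[-0.906308, 0.422618], [-0.422618, -0.906308]] × [10, 9]ᵀ ≈ [-5.2595, -12.3830]ᵀ
Result: (-5.2595, -12.3830)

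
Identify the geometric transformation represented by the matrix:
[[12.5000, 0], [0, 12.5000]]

This matrix represents: uniform scaling by factor 12.5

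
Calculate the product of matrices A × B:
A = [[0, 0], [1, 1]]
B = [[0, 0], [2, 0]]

Matrix multiplication:
C[0][0] = 0×0 + 0×2 = 0
C[0][1] = 0×0 + 0×0 = 0
C[1][0] = 1×0 + 1×2 = 2
C[1][1] = 1×0 + 1×0 = 0
Result: [[0, 0], [2, 0]]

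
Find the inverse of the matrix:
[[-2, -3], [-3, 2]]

For [[a,b],[c,d]], inverse = (1/det)·[[d,-b],[-c,a]]
det = (-2)(2) - (-3)(-3) = -4 - 9 = -13
Inverse = (1/-13)·[[2, 3], [3, -2]]
= [[-2/13, -3/13], [-3/13, 2/13]]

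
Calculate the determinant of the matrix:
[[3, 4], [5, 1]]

For a 2×2 matrix [[a, b], [c, d]], det = ad - bc
det = (3)(1) - (4)(5) = 3 - 20 = -17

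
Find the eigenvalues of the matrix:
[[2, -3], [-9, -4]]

Characteristic equation: det(A - λI) = 0
λ² - (trace)λ + (det) = 0
trace = 2 + -4 = -2, det = (2)(-4) - (-3)(-9) = -35
λ² - (-2)λ + (-35) = 0
λ = (-2 ± √((-2)² - 4·(-35))) / 2 = (-2 ± √144) / 2
Solving: λ = -7, 5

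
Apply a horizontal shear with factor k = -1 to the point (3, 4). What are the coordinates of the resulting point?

Shear matrix for horizontal shear with factor k = -1:
[[1, -1], [0, 1]]
Result: (3, 4) → (-1, 4)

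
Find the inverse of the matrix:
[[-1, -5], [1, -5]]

For [[a,b],[c,d]], inverse = (1/det)·[[d,-b],[-c,a]]
det = (-1)(-5) - (-5)(1) = 5 - -5 = 10
Inverse = (1/10)·[[-5, 5], [-1, -1]]
= [[-1/2, 1/2], [-1/10, -1/10]]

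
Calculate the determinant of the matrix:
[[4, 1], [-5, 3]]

For a 2×2 matrix [[a, b], [c, d]], det = ad - bc
det = (4)(3) - (1)(-5) = 12 - -5 = 17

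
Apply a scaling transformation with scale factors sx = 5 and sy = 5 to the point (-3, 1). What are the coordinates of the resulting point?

Scaling matrix:
[[5, 0], [0, 5]]
Result: (-3 × 5, 1 × 5) = (-15, 5)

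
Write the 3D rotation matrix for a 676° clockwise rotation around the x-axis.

Rotation matrix for clockwise 676° around x-axis:
A clockwise rotation by 676° is a counterclockwise rotation by -676°.
cos(-676°) = 0.7193, sin(-676°) = 0.6947
Result: [[1, 0, 0], [0, 0.7193, -0.6947], [0, 0.6947, 0.7193]]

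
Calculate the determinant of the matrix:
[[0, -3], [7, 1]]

For a 2×2 matrix [[a, b], [c, d]], det = ad - bc
det = (0)(1) - (-3)(7) = 0 - -21 = 21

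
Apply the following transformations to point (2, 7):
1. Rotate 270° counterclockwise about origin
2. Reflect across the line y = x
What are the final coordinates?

Step 1: Rotate 270° → (7, -2)
Step 2: Reflect across line y = x → (-2, 7)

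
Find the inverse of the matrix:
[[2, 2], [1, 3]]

For [[a,b],[c,d]], inverse = (1/det)·[[d,-b],[-c,a]]
det = (2)(3) - (2)(1) = 6 - 2 = 4
Inverse = (1/4)·[[3, -2], [-1, 2]]
= [[3/4, -1/2], [-1/4, 1/2]]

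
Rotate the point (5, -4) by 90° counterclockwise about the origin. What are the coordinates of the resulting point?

Rotation matrix for 90°: [[cos 90°, -sin 90°], [sin 90°, cos 90°]] = [[0, -1], [1, 0]]
[[0, -1], [1, 0]] × [5, -4]ᵀ = [4, 5]ᵀ
Result: (4, 5)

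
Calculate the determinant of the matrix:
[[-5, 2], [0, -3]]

For a 2×2 matrix [[a, b], [c, d]], det = ad - bc
det = (-5)(-3) - (2)(0) = 15 - 0 = 15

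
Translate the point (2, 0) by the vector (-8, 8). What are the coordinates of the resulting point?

Translation by (-8, 8) (homogeneous matrix [[1, 0, -8], [0, 1, 8], [0, 0, 1]]):
x' = 2 + -8 = -6
y' = 0 + 8 = 8
Result: (-6, 8)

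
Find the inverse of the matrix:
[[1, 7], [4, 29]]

For [[a,b],[c,d]], inverse = (1/det)·[[d,-b],[-c,a]]
det = (1)(29) - (7)(4) = 29 - 28 = 1
Inverse = [[29, -7], [-4, 1]]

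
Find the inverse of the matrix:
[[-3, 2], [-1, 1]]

For [[a,b],[c,d]], inverse = (1/det)·[[d,-b],[-c,a]]
det = (-3)(1) - (2)(-1) = -3 - -2 = -1
Inverse = (1/-1)·[[1, -2], [1, -3]]
= [[-1, 2], [-1, 3]]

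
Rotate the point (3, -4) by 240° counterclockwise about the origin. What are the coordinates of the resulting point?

Rotation matrix for 240°: [[cos 240°, -sin 240°], [sin 240°, cos 240°]] ≈ [[-0.500000, 0.866025], [-0.866025, -0.500000]]
[[-0.500000, 0.866025], [-0.866025, -0.500000]] × [3, -4]ᵀ ≈ [-4.9641, -0.5981]ᵀ
Result: (-4.9641, -0.5981)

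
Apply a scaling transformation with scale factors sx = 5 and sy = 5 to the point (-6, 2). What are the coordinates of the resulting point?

Scaling matrix:
[[5, 0], [0, 5]]
Result: (-6 × 5, 2 × 5) = (-30, 10)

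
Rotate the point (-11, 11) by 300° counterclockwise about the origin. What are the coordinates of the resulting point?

Rotation matrix for 300°: [[cos 300°, -sin 300°], [sin 300°, cos 300°]] ≈ [[0.500000, 0.866025], [-0.866025, 0.500000]]
[[0.500000, 0.866025], [-0.866025, 0.500000]] × [-11, 11]ᵀ ≈ [4.0263, 15.0263]ᵀ
Result: (4.0263, 15.0263)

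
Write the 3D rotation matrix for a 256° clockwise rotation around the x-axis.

Rotation matrix for clockwise 256° around x-axis:
A clockwise rotation by 256° is a counterclockwise rotation by -256°.
cos(-256°) = -0.2419, sin(-256°) = 0.9703
Result: [[1, 0, 0], [0, -0.2419, -0.9703], [0, 0.9703, -0.2419]]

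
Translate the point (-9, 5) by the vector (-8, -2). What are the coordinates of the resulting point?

Translation by (-8, -2) (homogeneous matrix [[1, 0, -8], [0, 1, -2], [0, 0, 1]]):
x' = -9 + -8 = -17
y' = 5 + -2 = 3
Result: (-17, 3)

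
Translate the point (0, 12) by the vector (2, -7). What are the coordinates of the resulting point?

Translation by (2, -7) (homogeneous matrix [[1, 0, 2], [0, 1, -7], [0, 0, 1]]):
x' = 0 + 2 = 2
y' = 12 + -7 = 5
Result: (2, 5)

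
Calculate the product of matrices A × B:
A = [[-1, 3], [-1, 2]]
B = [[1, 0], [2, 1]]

Matrix multiplication:
C[0][0] = -1×1 + 3×2 = 5
C[0][1] = -1×0 + 3×1 = 3
C[1][0] = -1×1 + 2×2 = 3
C[1][1] = -1×0 + 2×1 = 2
Result: [[5, 3], [3, 2]]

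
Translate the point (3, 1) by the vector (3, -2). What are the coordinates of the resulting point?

Translation by (3, -2) (homogeneous matrix [[1, 0, 3], [0, 1, -2], [0, 0, 1]]):
x' = 3 + 3 = 6
y' = 1 + -2 = -1
Result: (6, -1)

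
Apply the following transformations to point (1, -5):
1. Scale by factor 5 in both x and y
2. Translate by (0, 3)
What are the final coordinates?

Step 1: Scale (1, -5) by 5 → (5, -25)
Step 2: Translate by (0, 3) → (5, -22)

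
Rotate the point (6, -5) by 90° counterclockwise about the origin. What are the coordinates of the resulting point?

Rotation matrix for 90°: [[cos 90°, -sin 90°], [sin 90°, cos 90°]] = [[0, -1], [1, 0]]
[[0, -1], [1, 0]] × [6, -5]ᵀ = [5, 6]ᵀ
Result: (5, 6)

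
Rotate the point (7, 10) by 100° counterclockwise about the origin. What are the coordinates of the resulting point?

Rotation matrix for 100°: [[cos 100°, -sin 100°], [sin 100°, cos 100°]] ≈ [[-0.173648, -0.984808], [0.984808, -0.173648]]
[[-0.173648, -0.984808], [0.984808, -0.173648]] × [7, 10]ᵀ ≈ [-11.0636, 5.1572]ᵀ
Result: (-11.0636, 5.1572)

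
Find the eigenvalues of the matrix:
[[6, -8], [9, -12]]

Characteristic equation: det(A - λI) = 0
λ² - (trace)λ + (det) = 0
trace = 6 + -12 = -6, det = (6)(-12) - (-8)(9) = 0
λ² - (-6)λ + (0) = 0
λ = (-6 ± √((-6)² - 4·(0))) / 2 = (-6 ± √36) / 2
Solving: λ = -6, 0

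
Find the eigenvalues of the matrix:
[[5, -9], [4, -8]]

Characteristic equation: det(A - λI) = 0
λ² - (trace)λ + (det) = 0
trace = 5 + -8 = -3, det = (5)(-8) - (-9)(4) = -4
λ² - (-3)λ + (-4) = 0
λ = (-3 ± √((-3)² - 4·(-4))) / 2 = (-3 ± √25) / 2
Solving: λ = -4, 1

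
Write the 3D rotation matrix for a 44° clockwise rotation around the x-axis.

Rotation matrix for clockwise 44° around x-axis:
A clockwise rotation by 44° is a counterclockwise rotation by -44°.
cos(-44°) = 0.7193, sin(-44°) = -0.6947
Result: [[1, 0, 0], [0, 0.7193, 0.6947], [0, -0.6947, 0.7193]]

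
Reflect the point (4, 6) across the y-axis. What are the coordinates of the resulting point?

Reflection across y-axis: (4, 6) → (-4, 6)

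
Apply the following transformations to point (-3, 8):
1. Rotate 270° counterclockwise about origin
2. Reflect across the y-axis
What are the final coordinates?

Step 1: Rotate 270° → (8, 3)
Step 2: Reflect across y-axis → (-8, 3)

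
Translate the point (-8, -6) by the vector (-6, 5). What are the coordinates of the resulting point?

Translation by (-6, 5) (homogeneous matrix [[1, 0, -6], [0, 1, 5], [0, 0, 1]]):
x' = -8 + -6 = -14
y' = -6 + 5 = -1
Result: (-14, -1)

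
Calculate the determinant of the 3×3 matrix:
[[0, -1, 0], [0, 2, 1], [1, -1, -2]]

Expansion along first row:
det = 0·det([[2,1],[-1,-2]]) - -1·det([[0,1],[1,-2]]) + 0·det([[0,2],[1,-1]])
    = 0·(2·-2 - 1·-1) - -1·(0·-2 - 1·1) + 0·(0·-1 - 2·1)
    = 0·-3 - -1·-1 + 0·-2
    = 0 + -1 + 0 = -1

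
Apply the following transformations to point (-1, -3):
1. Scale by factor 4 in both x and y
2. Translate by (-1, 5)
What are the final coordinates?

Step 1: Scale (-1, -3) by 4 → (-4, -12)
Step 2: Translate by (-1, 5) → (-5, -7)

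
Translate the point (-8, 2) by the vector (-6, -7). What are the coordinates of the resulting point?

Translation by (-6, -7) (homogeneous matrix [[1, 0, -6], [0, 1, -7], [0, 0, 1]]):
x' = -8 + -6 = -14
y' = 2 + -7 = -5
Result: (-14, -5)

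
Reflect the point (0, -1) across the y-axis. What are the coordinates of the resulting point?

Reflection across y-axis: (0, -1) → (0, -1)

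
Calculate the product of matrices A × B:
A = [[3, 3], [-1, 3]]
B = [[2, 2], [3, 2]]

Matrix multiplication:
C[0][0] = 3×2 + 3×3 = 15
C[0][1] = 3×2 + 3×2 = 12
C[1][0] = -1×2 + 3×3 = 7
C[1][1] = -1×2 + 3×2 = 4
Result: [[15, 12], [7, 4]]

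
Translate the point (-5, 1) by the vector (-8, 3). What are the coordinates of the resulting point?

Translation by (-8, 3) (homogeneous matrix [[1, 0, -8], [0, 1, 3], [0, 0, 1]]):
x' = -5 + -8 = -13
y' = 1 + 3 = 4
Result: (-13, 4)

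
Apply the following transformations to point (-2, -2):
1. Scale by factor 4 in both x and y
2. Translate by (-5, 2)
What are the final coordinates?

Step 1: Scale (-2, -2) by 4 → (-8, -8)
Step 2: Translate by (-5, 2) → (-13, -6)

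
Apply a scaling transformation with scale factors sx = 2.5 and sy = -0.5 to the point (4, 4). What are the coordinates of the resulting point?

Scaling matrix:
[[2.50, 0], [0, -0.50]]
Result: (4 × 2.5, 4 × -0.5) = (10, -2)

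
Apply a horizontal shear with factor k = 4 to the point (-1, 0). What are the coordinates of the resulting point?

Shear matrix for horizontal shear with factor k = 4:
[[1, 4], [0, 1]]
Result: (-1, 0) → (-1, 0)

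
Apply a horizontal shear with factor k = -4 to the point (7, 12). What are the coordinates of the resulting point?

Shear matrix for horizontal shear with factor k = -4:
[[1, -4], [0, 1]]
Result: (7, 12) → (-41, 12)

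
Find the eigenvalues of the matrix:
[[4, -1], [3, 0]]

Characteristic equation: det(A - λI) = 0
λ² - (trace)λ + (det) = 0
trace = 4 + 0 = 4, det = (4)(0) - (-1)(3) = 3
λ² - (4)λ + (3) = 0
λ = (4 ± √((4)² - 4·(3))) / 2 = (4 ± √4) / 2
Solving: λ = 1, 3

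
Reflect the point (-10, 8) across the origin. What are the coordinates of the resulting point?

Reflection across origin: (-10, 8) → (10, -8)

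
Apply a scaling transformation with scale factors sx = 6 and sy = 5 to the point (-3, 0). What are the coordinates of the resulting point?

Scaling matrix:
[[6, 0], [0, 5]]
Result: (-3 × 6, 0 × 5) = (-18, 0)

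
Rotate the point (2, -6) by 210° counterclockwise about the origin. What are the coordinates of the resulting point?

Rotation matrix for 210°: [[cos 210°, -sin 210°], [sin 210°, cos 210°]] ≈ [[-0.866025, 0.500000], [-0.500000, -0.866025]]
[[-0.866025, 0.500000], [-0.500000, -0.866025]] × [2, -6]ᵀ ≈ [-4.7321, 4.1962]ᵀ
Result: (-4.7321, 4.1962)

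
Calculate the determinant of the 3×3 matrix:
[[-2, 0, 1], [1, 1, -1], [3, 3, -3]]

Expansion along first row:
det = -2·det([[1,-1],[3,-3]]) - 0·det([[1,-1],[3,-3]]) + 1·det([[1,1],[3,3]])
    = -2·(1·-3 - -1·3) - 0·(1·-3 - -1·3) + 1·(1·3 - 1·3)
    = -2·0 - 0·0 + 1·0
    = 0 + 0 + 0 = 0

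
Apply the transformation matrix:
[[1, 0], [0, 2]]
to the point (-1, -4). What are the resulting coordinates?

Matrix multiplication:
[[1, 0], [0, 2]] × [-1, -4]ᵀ
= [(1)(-1) + (0)(-4), (0)(-1) + (2)(-4)]ᵀ
= [-1, -8]ᵀ
Result: (-1, -8)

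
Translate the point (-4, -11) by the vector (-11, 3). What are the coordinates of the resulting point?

Translation by (-11, 3) (homogeneous matrix [[1, 0, -11], [0, 1, 3], [0, 0, 1]]):
x' = -4 + -11 = -15
y' = -11 + 3 = -8
Result: (-15, -8)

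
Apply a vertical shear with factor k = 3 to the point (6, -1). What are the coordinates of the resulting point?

Shear matrix for vertical shear with factor k = 3:
[[1, 0], [3, 1]]
Result: (6, -1) → (6, 17)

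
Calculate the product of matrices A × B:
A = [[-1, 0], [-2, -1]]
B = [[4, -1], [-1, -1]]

Matrix multiplication:
C[0][0] = -1×4 + 0×-1 = -4
C[0][1] = -1×-1 + 0×-1 = 1
C[1][0] = -2×4 + -1×-1 = -7
C[1][1] = -2×-1 + -1×-1 = 3
Result: [[-4, 1], [-7, 3]]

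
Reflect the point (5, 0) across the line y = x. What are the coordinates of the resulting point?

Reflection across line y = x: (5, 0) → (0, 5)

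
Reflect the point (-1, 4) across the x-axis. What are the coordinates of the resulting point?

Reflection across x-axis: (-1, 4) → (-1, -4)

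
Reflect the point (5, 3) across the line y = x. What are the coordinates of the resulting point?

Reflection across line y = x: (5, 3) → (3, 5)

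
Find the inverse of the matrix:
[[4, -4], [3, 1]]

For [[a,b],[c,d]], inverse = (1/det)·[[d,-b],[-c,a]]
det = (4)(1) - (-4)(3) = 4 - -12 = 16
Inverse = (1/16)·[[1, 4], [-3, 4]]
= [[1/16, 1/4], [-3/16, 1/4]]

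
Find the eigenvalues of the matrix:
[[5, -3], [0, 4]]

Characteristic equation: det(A - λI) = 0
λ² - (trace)λ + (det) = 0
trace = 5 + 4 = 9, det = (5)(4) - (-3)(0) = 20
λ² - (9)λ + (20) = 0
λ = (9 ± √((9)² - 4·(20))) / 2 = (9 ± √1) / 2
Solving: λ = 4, 5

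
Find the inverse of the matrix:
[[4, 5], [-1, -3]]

For [[a,b],[c,d]], inverse = (1/det)·[[d,-b],[-c,a]]
det = (4)(-3) - (5)(-1) = -12 - -5 = -7
Inverse = (1/-7)·[[-3, -5], [1, 4]]
= [[3/7, 5/7], [-1/7, -4/7]]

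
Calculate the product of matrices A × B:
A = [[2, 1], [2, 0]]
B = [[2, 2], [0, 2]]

Matrix multiplication:
C[0][0] = 2×2 + 1×0 = 4
C[0][1] = 2×2 + 1×2 = 6
C[1][0] = 2×2 + 0×0 = 4
C[1][1] = 2×2 + 0×2 = 4
Result: [[4, 6], [4, 4]]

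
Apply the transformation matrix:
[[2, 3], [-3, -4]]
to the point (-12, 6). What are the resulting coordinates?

Matrix multiplication:
[[2, 3], [-3, -4]] × [-12, 6]ᵀ
= [(2)(-12) + (3)(6), (-3)(-12) + (-4)(6)]ᵀ
= [-6, 12]ᵀ
Result: (-6, 12)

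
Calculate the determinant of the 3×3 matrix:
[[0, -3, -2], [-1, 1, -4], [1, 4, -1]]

Expansion along first row:
det = 0·det([[1,-4],[4,-1]]) - -3·det([[-1,-4],[1,-1]]) + -2·det([[-1,1],[1,4]])
    = 0·(1·-1 - -4·4) - -3·(-1·-1 - -4·1) + -2·(-1·4 - 1·1)
    = 0·15 - -3·5 + -2·-5
    = 0 + 15 + 10 = 25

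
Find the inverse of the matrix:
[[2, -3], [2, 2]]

For [[a,b],[c,d]], inverse = (1/det)·[[d,-b],[-c,a]]
det = (2)(2) - (-3)(2) = 4 - -6 = 10
Inverse = (1/10)·[[2, 3], [-2, 2]]
= [[1/5, 3/10], [-1/5, 1/5]]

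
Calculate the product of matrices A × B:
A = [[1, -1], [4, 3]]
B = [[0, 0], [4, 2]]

Matrix multiplication:
C[0][0] = 1×0 + -1×4 = -4
C[0][1] = 1×0 + -1×2 = -2
C[1][0] = 4×0 + 3×4 = 12
C[1][1] = 4×0 + 3×2 = 6
Result: [[-4, -2], [12, 6]]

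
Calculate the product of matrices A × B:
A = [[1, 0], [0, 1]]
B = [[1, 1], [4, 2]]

Matrix multiplication:
C[0][0] = 1×1 + 0×4 = 1
C[0][1] = 1×1 + 0×2 = 1
C[1][0] = 0×1 + 1×4 = 4
C[1][1] = 0×1 + 1×2 = 2
Result: [[1, 1], [4, 2]]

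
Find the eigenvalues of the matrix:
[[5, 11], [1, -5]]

Characteristic equation: det(A - λI) = 0
λ² - (trace)λ + (det) = 0
trace = 5 + -5 = 0, det = (5)(-5) - (11)(1) = -36
λ² - (0)λ + (-36) = 0
λ = (0 ± √((0)² - 4·(-36))) / 2 = (0 ± √144) / 2
Solving: λ = -6, 6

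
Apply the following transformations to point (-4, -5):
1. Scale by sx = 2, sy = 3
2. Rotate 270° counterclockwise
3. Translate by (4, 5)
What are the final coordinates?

Step 1: Scale → (-8, -15)
Step 2: Rotate 270° → (-15, 8)
Step 3: Translate → (-11, 13)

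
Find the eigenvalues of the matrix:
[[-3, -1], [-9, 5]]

Characteristic equation: det(A - λI) = 0
λ² - (trace)λ + (det) = 0
trace = -3 + 5 = 2, det = (-3)(5) - (-1)(-9) = -24
λ² - (2)λ + (-24) = 0
λ = (2 ± √((2)² - 4·(-24))) / 2 = (2 ± √100) / 2
Solving: λ = -4, 6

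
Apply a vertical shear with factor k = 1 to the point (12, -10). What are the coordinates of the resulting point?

Shear matrix for vertical shear with factor k = 1:
[[1, 0], [1, 1]]
Result: (12, -10) → (12, 2)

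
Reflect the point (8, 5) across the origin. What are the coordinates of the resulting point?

Reflection across origin: (8, 5) → (-8, -5)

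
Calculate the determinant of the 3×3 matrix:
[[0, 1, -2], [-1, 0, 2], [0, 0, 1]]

Expansion along first row:
det = 0·det([[0,2],[0,1]]) - 1·det([[-1,2],[0,1]]) + -2·det([[-1,0],[0,0]])
    = 0·(0·1 - 2·0) - 1·(-1·1 - 2·0) + -2·(-1·0 - 0·0)
    = 0·0 - 1·-1 + -2·0
    = 0 + 1 + 0 = 1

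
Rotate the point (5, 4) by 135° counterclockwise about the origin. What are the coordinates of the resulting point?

Rotation matrix for 135°: [[cos 135°, -sin 135°], [sin 135°, cos 135°]] ≈ [[-0.707107, -0.707107], [0.707107, -0.707107]]
[[-0.707107, -0.707107], [0.707107, -0.707107]] × [5, 4]ᵀ ≈ [-6.3640, 0.7071]ᵀ
Result: (-6.3640, 0.7071)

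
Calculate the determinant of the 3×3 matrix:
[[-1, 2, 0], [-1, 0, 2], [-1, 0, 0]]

Expansion along first row:
det = -1·det([[0,2],[0,0]]) - 2·det([[-1,2],[-1,0]]) + 0·det([[-1,0],[-1,0]])
    = -1·(0·0 - 2·0) - 2·(-1·0 - 2·-1) + 0·(-1·0 - 0·-1)
    = -1·0 - 2·2 + 0·0
    = 0 + -4 + 0 = -4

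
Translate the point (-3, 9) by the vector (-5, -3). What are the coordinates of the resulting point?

Translation by (-5, -3) (homogeneous matrix [[1, 0, -5], [0, 1, -3], [0, 0, 1]]):
x' = -3 + -5 = -8
y' = 9 + -3 = 6
Result: (-8, 6)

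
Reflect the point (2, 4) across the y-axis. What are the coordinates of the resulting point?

Reflection across y-axis: (2, 4) → (-2, 4)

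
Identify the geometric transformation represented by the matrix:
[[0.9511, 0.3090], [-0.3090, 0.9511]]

This matrix represents: rotation by 342° counterclockwise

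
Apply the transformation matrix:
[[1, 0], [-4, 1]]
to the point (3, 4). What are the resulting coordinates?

Matrix multiplication:
[[1, 0], [-4, 1]] × [3, 4]ᵀ
= [(1)(3) + (0)(4), (-4)(3) + (1)(4)]ᵀ
= [3, -8]ᵀ
Result: (3, -8)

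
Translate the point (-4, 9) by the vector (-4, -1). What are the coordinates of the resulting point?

Translation by (-4, -1) (homogeneous matrix [[1, 0, -4], [0, 1, -1], [0, 0, 1]]):
x' = -4 + -4 = -8
y' = 9 + -1 = 8
Result: (-8, 8)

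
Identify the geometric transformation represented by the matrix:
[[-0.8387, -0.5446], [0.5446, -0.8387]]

This matrix represents: rotation by 147° counterclockwise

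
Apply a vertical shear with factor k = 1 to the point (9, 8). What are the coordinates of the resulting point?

Shear matrix for vertical shear with factor k = 1:
[[1, 0], [1, 1]]
Result: (9, 8) → (9, 17)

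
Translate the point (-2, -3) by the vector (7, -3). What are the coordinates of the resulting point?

Translation by (7, -3) (homogeneous matrix [[1, 0, 7], [0, 1, -3], [0, 0, 1]]):
x' = -2 + 7 = 5
y' = -3 + -3 = -6
Result: (5, -6)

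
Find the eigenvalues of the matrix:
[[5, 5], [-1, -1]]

Characteristic equation: det(A - λI) = 0
λ² - (trace)λ + (det) = 0
trace = 5 + -1 = 4, det = (5)(-1) - (5)(-1) = 0
λ² - (4)λ + (0) = 0
λ = (4 ± √((4)² - 4·(0))) / 2 = (4 ± √16) / 2
Solving: λ = 0, 4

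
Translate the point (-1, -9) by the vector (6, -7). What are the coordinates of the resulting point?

Translation by (6, -7) (homogeneous matrix [[1, 0, 6], [0, 1, -7], [0, 0, 1]]):
x' = -1 + 6 = 5
y' = -9 + -7 = -16
Result: (5, -16)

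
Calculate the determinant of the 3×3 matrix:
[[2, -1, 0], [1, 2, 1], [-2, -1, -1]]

Expansion along first row:
det = 2·det([[2,1],[-1,-1]]) - -1·det([[1,1],[-2,-1]]) + 0·det([[1,2],[-2,-1]])
    = 2·(2·-1 - 1·-1) - -1·(1·-1 - 1·-2) + 0·(1·-1 - 2·-2)
    = 2·-1 - -1·1 + 0·3
    = -2 + 1 + 0 = -1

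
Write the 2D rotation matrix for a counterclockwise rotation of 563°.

Rotation matrix formula: [[cos θ, -sin θ], [sin θ, cos θ]]
For θ = 563°:
cos(563°) = -0.9205
sin(563°) = -0.3907
Result: [[-0.9205, 0.3907], [-0.3907, -0.9205]]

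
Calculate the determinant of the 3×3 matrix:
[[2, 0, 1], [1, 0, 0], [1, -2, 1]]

Expansion along first row:
det = 2·det([[0,0],[-2,1]]) - 0·det([[1,0],[1,1]]) + 1·det([[1,0],[1,-2]])
    = 2·(0·1 - 0·-2) - 0·(1·1 - 0·1) + 1·(1·-2 - 0·1)
    = 2·0 - 0·1 + 1·-2
    = 0 + 0 + -2 = -2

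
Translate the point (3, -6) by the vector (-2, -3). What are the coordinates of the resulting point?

Translation by (-2, -3) (homogeneous matrix [[1, 0, -2], [0, 1, -3], [0, 0, 1]]):
x' = 3 + -2 = 1
y' = -6 + -3 = -9
Result: (1, -9)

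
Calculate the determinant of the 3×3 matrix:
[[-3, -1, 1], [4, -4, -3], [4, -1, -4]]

Expansion along first row:
det = -3·det([[-4,-3],[-1,-4]]) - -1·det([[4,-3],[4,-4]]) + 1·det([[4,-4],[4,-1]])
    = -3·(-4·-4 - -3·-1) - -1·(4·-4 - -3·4) + 1·(4·-1 - -4·4)
    = -3·13 - -1·-4 + 1·12
    = -39 + -4 + 12 = -31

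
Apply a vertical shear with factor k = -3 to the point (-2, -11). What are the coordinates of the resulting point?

Shear matrix for vertical shear with factor k = -3:
[[1, 0], [-3, 1]]
Result: (-2, -11) → (-2, -5)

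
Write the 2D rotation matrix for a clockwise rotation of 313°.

Rotation matrix formula: [[cos θ, -sin θ], [sin θ, cos θ]]
A clockwise rotation by 313° is equivalent to a counterclockwise rotation by -313°.
For θ = -313°:
cos(-313°) = 0.6820
sin(-313°) = 0.7314
Result: [[0.6820, -0.7314], [0.7314, 0.6820]]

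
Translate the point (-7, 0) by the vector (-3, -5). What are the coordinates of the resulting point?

Translation by (-3, -5) (homogeneous matrix [[1, 0, -3], [0, 1, -5], [0, 0, 1]]):
x' = -7 + -3 = -10
y' = 0 + -5 = -5
Result: (-10, -5)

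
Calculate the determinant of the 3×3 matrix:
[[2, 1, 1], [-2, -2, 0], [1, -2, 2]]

Expansion along first row:
det = 2·det([[-2,0],[-2,2]]) - 1·det([[-2,0],[1,2]]) + 1·det([[-2,-2],[1,-2]])
    = 2·(-2·2 - 0·-2) - 1·(-2·2 - 0·1) + 1·(-2·-2 - -2·1)
    = 2·-4 - 1·-4 + 1·6
    = -8 + 4 + 6 = 2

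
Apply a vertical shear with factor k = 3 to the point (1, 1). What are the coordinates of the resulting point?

Shear matrix for vertical shear with factor k = 3:
[[1, 0], [3, 1]]
Result: (1, 1) → (1, 4)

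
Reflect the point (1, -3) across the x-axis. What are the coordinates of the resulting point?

Reflection across x-axis: (1, -3) → (1, 3)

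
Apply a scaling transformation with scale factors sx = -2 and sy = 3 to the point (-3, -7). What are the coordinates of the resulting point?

Scaling matrix:
[[-2, 0], [0, 3]]
Result: (-3 × -2, -7 × 3) = (6, -21)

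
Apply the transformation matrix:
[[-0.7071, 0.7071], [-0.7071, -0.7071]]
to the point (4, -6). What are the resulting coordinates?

Matrix multiplication:
[[-0.7071, 0.7071], [-0.7071, -0.7071]] × [4, -6]ᵀ
= [(-0.7071)(4) + (0.7071)(-6), (-0.7071)(4) + (-0.7071)(-6)]ᵀ
= [-7.0710, 1.4142]ᵀ
Result: (-7.0710, 1.4142)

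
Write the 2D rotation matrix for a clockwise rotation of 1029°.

Rotation matrix formula: [[cos θ, -sin θ], [sin θ, cos θ]]
A clockwise rotation by 1029° is equivalent to a counterclockwise rotation by -1029°.
For θ = -1029°:
cos(-1029°) = 0.6293
sin(-1029°) = 0.7771
Result: [[0.6293, -0.7771], [0.7771, 0.6293]]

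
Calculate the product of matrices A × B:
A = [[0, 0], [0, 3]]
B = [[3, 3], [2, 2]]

Matrix multiplication:
C[0][0] = 0×3 + 0×2 = 0
C[0][1] = 0×3 + 0×2 = 0
C[1][0] = 0×3 + 3×2 = 6
C[1][1] = 0×3 + 3×2 = 6
Result: [[0, 0], [6, 6]]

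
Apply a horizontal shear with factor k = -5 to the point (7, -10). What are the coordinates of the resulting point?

Shear matrix for horizontal shear with factor k = -5:
[[1, -5], [0, 1]]
Result: (7, -10) → (57, -10)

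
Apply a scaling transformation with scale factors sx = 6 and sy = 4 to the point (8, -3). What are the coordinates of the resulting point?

Scaling matrix:
[[6, 0], [0, 4]]
Result: (8 × 6, -3 × 4) = (48, -12)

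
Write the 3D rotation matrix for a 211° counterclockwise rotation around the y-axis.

Rotation matrix for counterclockwise 211° around y-axis:
cos(211°) = -0.8572, sin(211°) = -0.5150
Result: [[-0.8572, 0, -0.5150], [0, 1, 0], [0.5150, 0, -0.8572]]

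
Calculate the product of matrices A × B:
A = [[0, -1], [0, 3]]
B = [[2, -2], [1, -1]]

Matrix multiplication:
C[0][0] = 0×2 + -1×1 = -1
C[0][1] = 0×-2 + -1×-1 = 1
C[1][0] = 0×2 + 3×1 = 3
C[1][1] = 0×-2 + 3×-1 = -3
Result: [[-1, 1], [3, -3]]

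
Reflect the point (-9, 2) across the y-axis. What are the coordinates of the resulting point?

Reflection across y-axis: (-9, 2) → (9, 2)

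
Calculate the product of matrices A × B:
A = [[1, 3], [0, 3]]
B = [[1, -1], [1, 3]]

Matrix multiplication:
C[0][0] = 1×1 + 3×1 = 4
C[0][1] = 1×-1 + 3×3 = 8
C[1][0] = 0×1 + 3×1 = 3
C[1][1] = 0×-1 + 3×3 = 9
Result: [[4, 8], [3, 9]]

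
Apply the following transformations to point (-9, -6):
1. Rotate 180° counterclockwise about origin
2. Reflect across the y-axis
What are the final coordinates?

Step 1: Rotate 180° → (9, 6)
Step 2: Reflect across y-axis → (-9, 6)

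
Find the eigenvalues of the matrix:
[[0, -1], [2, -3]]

Characteristic equation: det(A - λI) = 0
λ² - (trace)λ + (det) = 0
trace = 0 + -3 = -3, det = (0)(-3) - (-1)(2) = 2
λ² - (-3)λ + (2) = 0
λ = (-3 ± √((-3)² - 4·(2))) / 2 = (-3 ± √1) / 2
Solving: λ = -2, -1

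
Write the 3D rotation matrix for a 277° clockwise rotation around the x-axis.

Rotation matrix for clockwise 277° around x-axis:
A clockwise rotation by 277° is a counterclockwise rotation by -277°.
cos(-277°) = 0.1219, sin(-277°) = 0.9925
Result: [[1, 0, 0], [0, 0.1219, -0.9925], [0, 0.9925, 0.1219]]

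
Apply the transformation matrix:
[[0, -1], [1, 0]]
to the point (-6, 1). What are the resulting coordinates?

Matrix multiplication:
[[0, -1], [1, 0]] × [-6, 1]ᵀ
= [(0)(-6) + (-1)(1), (1)(-6) + (0)(1)]ᵀ
= [-1, -6]ᵀ
Result: (-1, -6)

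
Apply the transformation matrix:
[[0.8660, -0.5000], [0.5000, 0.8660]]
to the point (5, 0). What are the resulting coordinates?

Matrix multiplication:
[[0.8660, -0.5000], [0.5000, 0.8660]] × [5, 0]ᵀ
= [(0.8660)(5) + (-0.5000)(0), (0.5000)(5) + (0.8660)(0)]ᵀ
= [4.3300, 2.5000]ᵀ
Result: (4.3300, 2.5000)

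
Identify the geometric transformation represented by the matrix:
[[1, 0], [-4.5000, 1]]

This matrix represents: vertical shear with factor -4.5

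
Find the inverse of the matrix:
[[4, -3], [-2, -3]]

For [[a,b],[c,d]], inverse = (1/det)·[[d,-b],[-c,a]]
det = (4)(-3) - (-3)(-2) = -12 - 6 = -18
Inverse = (1/-18)·[[-3, 3], [2, 4]]
= [[1/6, -1/6], [-1/9, -2/9]]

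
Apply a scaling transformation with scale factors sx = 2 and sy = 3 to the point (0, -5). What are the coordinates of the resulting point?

Scaling matrix:
[[2, 0], [0, 3]]
Result: (0 × 2, -5 × 3) = (0, -15)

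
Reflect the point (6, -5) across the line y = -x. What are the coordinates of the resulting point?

Reflection across line y = -x: (6, -5) → (5, -6)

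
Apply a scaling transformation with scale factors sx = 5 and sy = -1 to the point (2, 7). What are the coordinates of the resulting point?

Scaling matrix:
[[5, 0], [0, -1]]
Result: (2 × 5, 7 × -1) = (10, -7)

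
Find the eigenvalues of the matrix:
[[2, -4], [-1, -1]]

Characteristic equation: det(A - λI) = 0
λ² - (trace)λ + (det) = 0
trace = 2 + -1 = 1, det = (2)(-1) - (-4)(-1) = -6
λ² - (1)λ + (-6) = 0
λ = (1 ± √((1)² - 4·(-6))) / 2 = (1 ± √25) / 2
Solving: λ = -2, 3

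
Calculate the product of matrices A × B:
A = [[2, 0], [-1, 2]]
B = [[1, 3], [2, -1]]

Matrix multiplication:
C[0][0] = 2×1 + 0×2 = 2
C[0][1] = 2×3 + 0×-1 = 6
C[1][0] = -1×1 + 2×2 = 3
C[1][1] = -1×3 + 2×-1 = -5
Result: [[2, 6], [3, -5]]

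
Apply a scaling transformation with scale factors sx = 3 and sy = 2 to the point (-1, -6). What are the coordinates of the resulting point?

Scaling matrix:
[[3, 0], [0, 2]]
Result: (-1 × 3, -6 × 2) = (-3, -12)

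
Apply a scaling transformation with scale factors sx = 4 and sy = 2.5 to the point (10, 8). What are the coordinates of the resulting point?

Scaling matrix:
[[4, 0], [0, 2.50]]
Result: (10 × 4, 8 × 2.5) = (40, 20)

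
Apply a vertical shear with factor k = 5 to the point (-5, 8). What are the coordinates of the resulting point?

Shear matrix for vertical shear with factor k = 5:
[[1, 0], [5, 1]]
Result: (-5, 8) → (-5, -17)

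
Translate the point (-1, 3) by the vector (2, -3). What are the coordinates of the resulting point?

Translation by (2, -3) (homogeneous matrix [[1, 0, 2], [0, 1, -3], [0, 0, 1]]):
x' = -1 + 2 = 1
y' = 3 + -3 = 0
Result: (1, 0)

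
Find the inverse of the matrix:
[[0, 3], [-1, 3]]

For [[a,b],[c,d]], inverse = (1/det)·[[d,-b],[-c,a]]
det = (0)(3) - (3)(-1) = 0 - -3 = 3
Inverse = (1/3)·[[3, -3], [1, 0]]
= [[1, -1], [1/3, 0]]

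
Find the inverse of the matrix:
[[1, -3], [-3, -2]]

For [[a,b],[c,d]], inverse = (1/det)·[[d,-b],[-c,a]]
det = (1)(-2) - (-3)(-3) = -2 - 9 = -11
Inverse = (1/-11)·[[-2, 3], [3, 1]]
= [[2/11, -3/11], [-3/11, -1/11]]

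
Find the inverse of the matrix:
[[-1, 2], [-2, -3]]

For [[a,b],[c,d]], inverse = (1/det)·[[d,-b],[-c,a]]
det = (-1)(-3) - (2)(-2) = 3 - -4 = 7
Inverse = (1/7)·[[-3, -2], [2, -1]]
= [[-3/7, -2/7], [2/7, -1/7]]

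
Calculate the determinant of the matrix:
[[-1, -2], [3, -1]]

For a 2×2 matrix [[a, b], [c, d]], det = ad - bc
det = (-1)(-1) - (-2)(3) = 1 - -6 = 7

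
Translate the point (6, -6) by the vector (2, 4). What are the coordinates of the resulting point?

Translation by (2, 4) (homogeneous matrix [[1, 0, 2], [0, 1, 4], [0, 0, 1]]):
x' = 6 + 2 = 8
y' = -6 + 4 = -2
Result: (8, -2)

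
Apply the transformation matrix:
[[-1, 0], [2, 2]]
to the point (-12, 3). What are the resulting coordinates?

Matrix multiplication:
[[-1, 0], [2, 2]] × [-12, 3]ᵀ
= [(-1)(-12) + (0)(3), (2)(-12) + (2)(3)]ᵀ
= [12, -18]ᵀ
Result: (12, -18)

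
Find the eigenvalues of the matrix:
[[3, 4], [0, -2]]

Characteristic equation: det(A - λI) = 0
λ² - (trace)λ + (det) = 0
trace = 3 + -2 = 1, det = (3)(-2) - (4)(0) = -6
λ² - (1)λ + (-6) = 0
λ = (1 ± √((1)² - 4·(-6))) / 2 = (1 ± √25) / 2
Solving: λ = -2, 3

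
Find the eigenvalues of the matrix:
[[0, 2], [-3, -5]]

Characteristic equation: det(A - λI) = 0
λ² - (trace)λ + (det) = 0
trace = 0 + -5 = -5, det = (0)(-5) - (2)(-3) = 6
λ² - (-5)λ + (6) = 0
λ = (-5 ± √((-5)² - 4·(6))) / 2 = (-5 ± √1) / 2
Solving: λ = -3, -2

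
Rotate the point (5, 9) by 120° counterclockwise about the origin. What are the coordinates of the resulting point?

Rotation matrix for 120°: [[cos 120°, -sin 120°], [sin 120°, cos 120°]] ≈ [[-0.500000, -0.866025], [0.866025, -0.500000]]
[[-0.500000, -0.866025], [0.866025, -0.500000]] × [5, 9]ᵀ ≈ [-10.2942, -0.1699]ᵀ
Result: (-10.2942, -0.1699)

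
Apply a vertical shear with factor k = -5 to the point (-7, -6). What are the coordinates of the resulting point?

Shear matrix for vertical shear with factor k = -5:
[[1, 0], [-5, 1]]
Result: (-7, -6) → (-7, 29)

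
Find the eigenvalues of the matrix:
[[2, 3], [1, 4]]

Characteristic equation: det(A - λI) = 0
λ² - (trace)λ + (det) = 0
trace = 2 + 4 = 6, det = (2)(4) - (3)(1) = 5
λ² - (6)λ + (5) = 0
λ = (6 ± √((6)² - 4·(5))) / 2 = (6 ± √16) / 2
Solving: λ = 1, 5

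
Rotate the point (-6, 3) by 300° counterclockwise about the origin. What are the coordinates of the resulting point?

Rotation matrix for 300°: [[cos 300°, -sin 300°], [sin 300°, cos 300°]] ≈ [[0.500000, 0.866025], [-0.866025, 0.500000]]
[[0.500000, 0.866025], [-0.866025, 0.500000]] × [-6, 3]ᵀ ≈ [-0.4019, 6.6962]ᵀ
Result: (-0.4019, 6.6962)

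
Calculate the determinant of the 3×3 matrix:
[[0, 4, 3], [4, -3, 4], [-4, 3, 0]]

Expansion along first row:
det = 0·det([[-3,4],[3,0]]) - 4·det([[4,4],[-4,0]]) + 3·det([[4,-3],[-4,3]])
    = 0·(-3·0 - 4·3) - 4·(4·0 - 4·-4) + 3·(4·3 - -3·-4)
    = 0·-12 - 4·16 + 3·0
    = 0 + -64 + 0 = -64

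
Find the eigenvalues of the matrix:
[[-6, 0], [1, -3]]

Characteristic equation: det(A - λI) = 0
λ² - (trace)λ + (det) = 0
trace = -6 + -3 = -9, det = (-6)(-3) - (0)(1) = 18
λ² - (-9)λ + (18) = 0
λ = (-9 ± √((-9)² - 4·(18))) / 2 = (-9 ± √9) / 2
Solving: λ = -6, -3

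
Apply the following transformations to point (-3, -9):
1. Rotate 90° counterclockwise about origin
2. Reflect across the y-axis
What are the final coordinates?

Step 1: Rotate 90° → (9, -3)
Step 2: Reflect across y-axis → (-9, -3)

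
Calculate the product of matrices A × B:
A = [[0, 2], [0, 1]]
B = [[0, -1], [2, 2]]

Matrix multiplication:
C[0][0] = 0×0 + 2×2 = 4
C[0][1] = 0×-1 + 2×2 = 4
C[1][0] = 0×0 + 1×2 = 2
C[1][1] = 0×-1 + 1×2 = 2
Result: [[4, 4], [2, 2]]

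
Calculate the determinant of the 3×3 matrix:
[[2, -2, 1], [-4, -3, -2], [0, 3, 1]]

Expansion along first row:
det = 2·det([[-3,-2],[3,1]]) - -2·det([[-4,-2],[0,1]]) + 1·det([[-4,-3],[0,3]])
    = 2·(-3·1 - -2·3) - -2·(-4·1 - -2·0) + 1·(-4·3 - -3·0)
    = 2·3 - -2·-4 + 1·-12
    = 6 + -8 + -12 = -14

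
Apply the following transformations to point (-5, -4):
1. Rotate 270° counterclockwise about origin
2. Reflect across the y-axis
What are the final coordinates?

Step 1: Rotate 270° → (-4, 5)
Step 2: Reflect across y-axis → (4, 5)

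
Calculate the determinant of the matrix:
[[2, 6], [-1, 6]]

For a 2×2 matrix [[a, b], [c, d]], det = ad - bc
det = (2)(6) - (6)(-1) = 12 - -6 = 18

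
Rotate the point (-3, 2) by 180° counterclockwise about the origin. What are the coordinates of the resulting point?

Rotation matrix for 180°: [[cos 180°, -sin 180°], [sin 180°, cos 180°]] = [[-1, 0], [0, -1]]
[[-1, 0], [0, -1]] × [-3, 2]ᵀ = [3, -2]ᵀ
Result: (3, -2)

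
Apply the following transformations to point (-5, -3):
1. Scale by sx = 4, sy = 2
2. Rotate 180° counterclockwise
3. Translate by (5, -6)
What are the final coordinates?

Step 1: Scale → (-20, -6)
Step 2: Rotate 180° → (20, 6)
Step 3: Translate → (25, 0)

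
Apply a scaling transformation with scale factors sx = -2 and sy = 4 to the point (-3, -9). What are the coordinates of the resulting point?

Scaling matrix:
[[-2, 0], [0, 4]]
Result: (-3 × -2, -9 × 4) = (6, -36)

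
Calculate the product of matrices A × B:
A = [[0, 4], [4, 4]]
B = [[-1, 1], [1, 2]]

Matrix multiplication:
C[0][0] = 0×-1 + 4×1 = 4
C[0][1] = 0×1 + 4×2 = 8
C[1][0] = 4×-1 + 4×1 = 0
C[1][1] = 4×1 + 4×2 = 12
Result: [[4, 8], [0, 12]]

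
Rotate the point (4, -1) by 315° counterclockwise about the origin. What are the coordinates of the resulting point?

Rotation matrix for 315°: [[cos 315°, -sin 315°], [sin 315°, cos 315°]] ≈ [[0.707107, 0.707107], [-0.707107, 0.707107]]
[[0.707107, 0.707107], [-0.707107, 0.707107]] × [4, -1]ᵀ ≈ [2.1213, -3.5355]ᵀ
Result: (2.1213, -3.5355)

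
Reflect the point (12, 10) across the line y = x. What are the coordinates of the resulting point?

Reflection across line y = x: (12, 10) → (10, 12)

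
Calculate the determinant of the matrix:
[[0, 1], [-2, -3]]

For a 2×2 matrix [[a, b], [c, d]], det = ad - bc
det = (0)(-3) - (1)(-2) = 0 - -2 = 2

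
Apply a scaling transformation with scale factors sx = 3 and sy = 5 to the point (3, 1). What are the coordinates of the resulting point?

Scaling matrix:
[[3, 0], [0, 5]]
Result: (3 × 3, 1 × 5) = (9, 5)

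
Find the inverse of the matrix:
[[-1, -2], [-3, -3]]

For [[a,b],[c,d]], inverse = (1/det)·[[d,-b],[-c,a]]
det = (-1)(-3) - (-2)(-3) = 3 - 6 = -3
Inverse = (1/-3)·[[-3, 2], [3, -1]]
= [[1, -2/3], [-1, 1/3]]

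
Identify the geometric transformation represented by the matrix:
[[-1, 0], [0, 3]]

This matrix represents: non-uniform scaling by sx = -1, sy = 3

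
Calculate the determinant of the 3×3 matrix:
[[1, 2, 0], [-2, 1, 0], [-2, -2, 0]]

Expansion along first row:
det = 1·det([[1,0],[-2,0]]) - 2·det([[-2,0],[-2,0]]) + 0·det([[-2,1],[-2,-2]])
    = 1·(1·0 - 0·-2) - 2·(-2·0 - 0·-2) + 0·(-2·-2 - 1·-2)
    = 1·0 - 2·0 + 0·6
    = 0 + 0 + 0 = 0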